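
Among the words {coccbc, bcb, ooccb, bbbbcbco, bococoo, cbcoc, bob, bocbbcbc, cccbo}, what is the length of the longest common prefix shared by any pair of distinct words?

3

Look for the deepest trie node that still has at least two words in its subtree.
"bocbbcbc" and "bococoo" agree on "boc" (3 characters) before diverging; nothing deeper is shared.
Longest shared-prefix length: 3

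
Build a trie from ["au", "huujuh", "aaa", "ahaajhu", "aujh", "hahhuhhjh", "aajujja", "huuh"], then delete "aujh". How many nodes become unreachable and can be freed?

After clearing the end-marker at "aujh", prune upward until reaching a node still needed by another word.
The suffix "jh" (2 nodes) is used only by "aujh"; "au" is itself a stored word, so pruning stops there.
Nodes removed: 2

2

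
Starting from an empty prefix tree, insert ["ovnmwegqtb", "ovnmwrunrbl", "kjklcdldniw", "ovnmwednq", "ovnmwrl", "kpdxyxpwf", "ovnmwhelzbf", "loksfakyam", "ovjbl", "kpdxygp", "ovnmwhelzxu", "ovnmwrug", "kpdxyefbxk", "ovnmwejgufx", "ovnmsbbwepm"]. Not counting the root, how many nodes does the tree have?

80

Insert word by word; a character creates a node only if that edge doesn't already exist:
  "ovnmwegqtb" → 10 new (o, v, n, m, w, e, g, q, t, b)
  "ovnmwrunrbl" → prefix "ovnmw" already present; 6 new (r, u, n, r, b, l)
  "kjklcdldniw" → 11 new (k, j, k, l, c, d, l, d, n, i, w)
  "ovnmwednq" → prefix "ovnmwe" already present; 3 new (d, n, q)
  "ovnmwrl" → prefix "ovnmwr" already present; 1 new (l)
  "kpdxyxpwf" → prefix "k" already present; 8 new (p, d, x, y, x, p, w, f)
  "ovnmwhelzbf" → prefix "ovnmw" already present; 6 new (h, e, l, z, b, f)
  "loksfakyam" → 10 new (l, o, k, s, f, a, k, y, a, m)
  "ovjbl" → prefix "ov" already present; 3 new (j, b, l)
  "kpdxygp" → prefix "kpdxy" already present; 2 new (g, p)
  "ovnmwhelzxu" → prefix "ovnmwhelz" already present; 2 new (x, u)
  "ovnmwrug" → prefix "ovnmwru" already present; 1 new (g)
  "kpdxyefbxk" → prefix "kpdxy" already present; 5 new (e, f, b, x, k)
  "ovnmwejgufx" → prefix "ovnmwe" already present; 5 new (j, g, u, f, x)
  "ovnmsbbwepm" → prefix "ovnm" already present; 7 new (s, b, b, w, e, p, m)
Total nodes = 10 + 6 + 11 + 3 + 1 + 8 + 6 + 10 + 3 + 2 + 2 + 1 + 5 + 5 + 7 = 80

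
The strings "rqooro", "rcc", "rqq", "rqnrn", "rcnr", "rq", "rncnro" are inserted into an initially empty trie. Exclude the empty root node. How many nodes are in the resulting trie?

Insert word by word; a character creates a node only if that edge doesn't already exist:
  "rqooro" → 6 new (r, q, o, o, r, o)
  "rcc" → prefix "r" already present; 2 new (c, c)
  "rqq" → prefix "rq" already present; 1 new (q)
  "rqnrn" → prefix "rq" already present; 3 new (n, r, n)
  "rcnr" → prefix "rc" already present; 2 new (n, r)
  "rq" → prefix "rq" already present; 0 new (none)
  "rncnro" → prefix "r" already present; 5 new (n, c, n, r, o)
Total nodes = 6 + 2 + 1 + 3 + 2 + 0 + 5 = 19

19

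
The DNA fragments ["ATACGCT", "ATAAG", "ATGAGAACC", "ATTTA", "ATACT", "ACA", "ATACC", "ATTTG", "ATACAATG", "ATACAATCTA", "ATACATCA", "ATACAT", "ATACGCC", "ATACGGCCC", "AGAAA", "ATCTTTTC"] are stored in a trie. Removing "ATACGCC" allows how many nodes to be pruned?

After clearing the end-marker at "ATACGCC", prune upward until reaching a node still needed by another word.
The suffix "C" (1 node) is used only by "ATACGCC"; the node for "ATACGC" still has the child "T", so pruning stops there.
Nodes removed: 1

1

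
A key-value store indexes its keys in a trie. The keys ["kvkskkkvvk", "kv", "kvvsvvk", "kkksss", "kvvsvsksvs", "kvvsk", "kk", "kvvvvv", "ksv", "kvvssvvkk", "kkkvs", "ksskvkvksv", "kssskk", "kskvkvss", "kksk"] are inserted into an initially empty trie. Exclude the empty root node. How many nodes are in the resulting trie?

Count nodes per top-level branch (shared prefixes stored once):
  'k'-branch (kk, kkksss, kkkvs, kksk, kskvkvss, ksskvkvksv, kssskk, ksv, kv, kvkskkkvvk, kvvsk, kvvssvvkk, kvvsvsksvs, kvvsvvk, kvvvvv): 57 nodes
Sum: 57

57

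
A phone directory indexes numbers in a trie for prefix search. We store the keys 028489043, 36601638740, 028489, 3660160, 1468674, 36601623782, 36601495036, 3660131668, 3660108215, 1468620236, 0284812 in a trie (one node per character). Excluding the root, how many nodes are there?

Insert word by word; a character creates a node only if that edge doesn't already exist:
  "028489043" → 9 new (0, 2, 8, 4, 8, 9, 0, 4, 3)
  "36601638740" → 11 new (3, 6, 6, 0, 1, 6, 3, 8, 7, 4, 0)
  "028489" → prefix "028489" already present; 0 new (none)
  "3660160" → prefix "366016" already present; 1 new (0)
  "1468674" → 7 new (1, 4, 6, 8, 6, 7, 4)
  "36601623782" → prefix "366016" already present; 5 new (2, 3, 7, 8, 2)
  "36601495036" → prefix "36601" already present; 6 new (4, 9, 5, 0, 3, 6)
  "3660131668" → prefix "36601" already present; 5 new (3, 1, 6, 6, 8)
  "3660108215" → prefix "36601" already present; 5 new (0, 8, 2, 1, 5)
  "1468620236" → prefix "14686" already present; 5 new (2, 0, 2, 3, 6)
  "0284812" → prefix "02848" already present; 2 new (1, 2)
Total nodes = 9 + 11 + 0 + 1 + 7 + 5 + 6 + 5 + 5 + 5 + 2 = 56

56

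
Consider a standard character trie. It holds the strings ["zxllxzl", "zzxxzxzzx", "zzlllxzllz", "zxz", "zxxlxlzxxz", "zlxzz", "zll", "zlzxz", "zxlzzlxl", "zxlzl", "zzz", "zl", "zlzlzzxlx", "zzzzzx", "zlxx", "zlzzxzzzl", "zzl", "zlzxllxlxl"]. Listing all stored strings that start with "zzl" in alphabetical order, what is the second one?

Filter for "zzl…" and sort: "zzl", "zzlllxzllz"
Position 2: zzlllxzllz

zzlllxzllz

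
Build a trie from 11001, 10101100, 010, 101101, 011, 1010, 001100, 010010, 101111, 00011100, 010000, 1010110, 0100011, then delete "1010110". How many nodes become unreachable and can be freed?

0

A node on "1010110"'s path can go only if nothing else ends at it or branches off below it.
Every node on "1010110" is still needed (e.g. by "10101100"), so nothing is freed.
Nodes removed: 0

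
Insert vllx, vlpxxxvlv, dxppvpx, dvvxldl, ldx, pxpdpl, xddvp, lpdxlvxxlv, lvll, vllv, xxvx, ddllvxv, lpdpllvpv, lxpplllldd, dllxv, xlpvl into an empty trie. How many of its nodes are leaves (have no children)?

16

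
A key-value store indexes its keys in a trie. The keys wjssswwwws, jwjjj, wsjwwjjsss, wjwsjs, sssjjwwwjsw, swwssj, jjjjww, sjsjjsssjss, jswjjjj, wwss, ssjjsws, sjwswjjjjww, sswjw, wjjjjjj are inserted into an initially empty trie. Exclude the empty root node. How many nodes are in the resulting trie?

90

Insert word by word; a character creates a node only if that edge doesn't already exist:
  "wjssswwwws" → 10 new (w, j, s, s, s, w, w, w, w, s)
  "jwjjj" → 5 new (j, w, j, j, j)
  "wsjwwjjsss" → prefix "w" already present; 9 new (s, j, w, w, j, j, s, s, s)
  "wjwsjs" → prefix "wj" already present; 4 new (w, s, j, s)
  "sssjjwwwjsw" → 11 new (s, s, s, j, j, w, w, w, j, s, w)
  "swwssj" → prefix "s" already present; 5 new (w, w, s, s, j)
  "jjjjww" → prefix "j" already present; 5 new (j, j, j, w, w)
  "sjsjjsssjss" → prefix "s" already present; 10 new (j, s, j, j, s, s, s, j, s, s)
  "jswjjjj" → prefix "j" already present; 6 new (s, w, j, j, j, j)
  "wwss" → prefix "w" already present; 3 new (w, s, s)
  "ssjjsws" → prefix "ss" already present; 5 new (j, j, s, w, s)
  "sjwswjjjjww" → prefix "sj" already present; 9 new (w, s, w, j, j, j, j, w, w)
  "sswjw" → prefix "ss" already present; 3 new (w, j, w)
  "wjjjjjj" → prefix "wj" already present; 5 new (j, j, j, j, j)
Total nodes = 10 + 5 + 9 + 4 + 11 + 5 + 5 + 10 + 6 + 3 + 5 + 9 + 3 + 5 = 90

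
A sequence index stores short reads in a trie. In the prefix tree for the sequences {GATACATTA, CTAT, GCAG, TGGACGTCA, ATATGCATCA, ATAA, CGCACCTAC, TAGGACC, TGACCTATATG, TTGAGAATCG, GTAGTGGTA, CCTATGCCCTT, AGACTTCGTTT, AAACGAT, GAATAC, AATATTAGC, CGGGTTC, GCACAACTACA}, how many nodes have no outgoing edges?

18

A leaf is a node with no children — equivalently, the end of a word that is not a proper prefix of any other stored word.
Those words: "AAACGAT", "AATATTAGC", "AGACTTCGTTT", "ATAA", "ATATGCATCA", "CCTATGCCCTT", "CGCACCTAC", "CGGGTTC", "CTAT", "GAATAC", "GATACATTA", "GCACAACTACA", "GCAG", "GTAGTGGTA", "TAGGACC", "TGACCTATATG", "TGGACGTCA", "TTGAGAATCG"
Leaf count: 18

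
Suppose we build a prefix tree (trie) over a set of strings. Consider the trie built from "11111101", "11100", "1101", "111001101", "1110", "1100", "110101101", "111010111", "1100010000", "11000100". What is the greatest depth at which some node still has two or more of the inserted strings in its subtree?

8

Equivalently: take the maximum, over all pairs, of their longest common prefix length.
"11000100" and "1100010000" agree on "11000100" (8 characters) before diverging; nothing deeper is shared.
Longest shared-prefix length: 8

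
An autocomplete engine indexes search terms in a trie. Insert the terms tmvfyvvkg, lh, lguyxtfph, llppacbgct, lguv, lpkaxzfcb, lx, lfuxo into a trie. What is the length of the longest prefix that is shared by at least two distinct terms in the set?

3

Equivalently: take the maximum, over all pairs, of their longest common prefix length.
e.g. "lguv" and "lguyxtfph" share the prefix "lgu" of length 3; no pair shares a longer one.
Longest shared-prefix length: 3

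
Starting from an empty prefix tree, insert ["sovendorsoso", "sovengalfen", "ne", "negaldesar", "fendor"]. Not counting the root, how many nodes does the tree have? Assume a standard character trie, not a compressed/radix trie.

For each word, the new-node count is its length minus the longest prefix already in the trie:
  "sovendorsoso" → 12 new (s, o, v, e, n, d, o, r, s, o, s, o)
  "sovengalfen" → prefix "soven" already present; 6 new (g, a, l, f, e, n)
  "ne" → 2 new (n, e)
  "negaldesar" → prefix "ne" already present; 8 new (g, a, l, d, e, s, a, r)
  "fendor" → 6 new (f, e, n, d, o, r)
Total nodes = 12 + 6 + 2 + 8 + 6 = 34

34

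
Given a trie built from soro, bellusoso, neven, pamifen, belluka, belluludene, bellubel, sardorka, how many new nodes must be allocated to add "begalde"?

5

Walking "begalde" from the root, the first 2 characters ("be") follow existing edges; "g" is the first miss.
So 7 − 2 = 5 new nodes.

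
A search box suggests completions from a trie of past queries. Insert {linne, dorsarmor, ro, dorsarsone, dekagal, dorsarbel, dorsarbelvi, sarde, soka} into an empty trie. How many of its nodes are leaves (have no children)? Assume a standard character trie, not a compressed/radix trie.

Leaves are exactly the stored words that no other stored word extends.
Those words: "dekagal", "dorsarbelvi", "dorsarmor", "dorsarsone", "linne", "ro", "sarde", "soka"
Leaf count: 8

8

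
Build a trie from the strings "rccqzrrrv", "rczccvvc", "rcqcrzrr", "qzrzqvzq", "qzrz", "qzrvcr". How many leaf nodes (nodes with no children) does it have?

A leaf is a node with no children — equivalently, the end of a word that is not a proper prefix of any other stored word.
Those words: "qzrvcr", "qzrzqvzq", "rccqzrrrv", "rcqcrzrr", "rczccvvc"
Leaf count: 5

5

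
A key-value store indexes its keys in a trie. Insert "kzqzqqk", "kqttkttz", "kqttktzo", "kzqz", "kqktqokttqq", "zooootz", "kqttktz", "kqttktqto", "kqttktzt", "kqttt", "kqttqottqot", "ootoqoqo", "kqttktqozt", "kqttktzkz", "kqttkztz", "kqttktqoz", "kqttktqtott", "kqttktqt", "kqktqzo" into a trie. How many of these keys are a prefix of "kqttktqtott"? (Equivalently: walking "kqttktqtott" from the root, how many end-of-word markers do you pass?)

3

Check each prefix of "kqttktqtott" against the stored set — each match is an end-marker on the path.
Prefixes of the query that are stored words: "kqttktqt", "kqttktqto", "kqttktqtott"
Count: 3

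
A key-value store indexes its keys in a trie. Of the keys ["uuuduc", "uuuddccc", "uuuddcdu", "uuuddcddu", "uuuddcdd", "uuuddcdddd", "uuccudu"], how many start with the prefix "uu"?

7

Walk to "uu"; the words in its subtree are exactly those with that prefix.
Words under "uu": uuccudu, uuuddccc, uuuddcdd, uuuddcdddd, uuuddcddu, uuuddcdu, uuuduc
Count: 7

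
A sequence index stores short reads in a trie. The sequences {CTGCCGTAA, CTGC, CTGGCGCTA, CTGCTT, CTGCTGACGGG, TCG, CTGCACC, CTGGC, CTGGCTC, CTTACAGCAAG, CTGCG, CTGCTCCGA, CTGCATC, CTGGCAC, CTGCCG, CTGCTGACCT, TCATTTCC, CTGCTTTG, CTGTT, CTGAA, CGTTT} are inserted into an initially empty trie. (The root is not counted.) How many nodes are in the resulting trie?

67

Count nodes per top-level branch (shared prefixes stored once):
  'C'-branch (CGTTT, CTGAA, CTGC, CTGCACC, CTGCATC, CTGCCG, CTGCCGTAA, CTGCG, CTGCTCCGA, CTGCTGACCT, CTGCTGACGGG, CTGCTT, CTGCTTTG, CTGGC, CTGGCAC, CTGGCGCTA, CTGGCTC, CTGTT, CTTACAGCAAG): 58 nodes
  'T'-branch (TCATTTCC, TCG): 9 nodes
Sum: 67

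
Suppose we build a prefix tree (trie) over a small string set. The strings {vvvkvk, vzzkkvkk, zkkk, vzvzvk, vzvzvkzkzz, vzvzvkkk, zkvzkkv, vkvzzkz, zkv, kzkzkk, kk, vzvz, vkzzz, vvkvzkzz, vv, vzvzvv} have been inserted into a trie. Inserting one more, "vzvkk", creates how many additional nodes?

2

"vzv" is already a path in the trie; the remaining "kk" must be added.
Each of the 2 remaining characters creates one node.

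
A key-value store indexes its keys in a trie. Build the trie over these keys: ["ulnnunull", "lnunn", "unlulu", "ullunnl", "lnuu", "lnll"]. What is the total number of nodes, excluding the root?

27

Insert word by word; a character creates a node only if that edge doesn't already exist:
  "ulnnunull" → 9 new (u, l, n, n, u, n, u, l, l)
  "lnunn" → 5 new (l, n, u, n, n)
  "unlulu" → prefix "u" already present; 5 new (n, l, u, l, u)
  "ullunnl" → prefix "ul" already present; 5 new (l, u, n, n, l)
  "lnuu" → prefix "lnu" already present; 1 new (u)
  "lnll" → prefix "ln" already present; 2 new (l, l)
Total nodes = 9 + 5 + 5 + 5 + 1 + 2 = 27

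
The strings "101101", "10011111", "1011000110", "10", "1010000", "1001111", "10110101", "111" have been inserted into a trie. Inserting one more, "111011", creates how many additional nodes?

3

Walking "111011" from the root, the first 3 characters ("111") follow existing edges; "0" is the first miss.
So 6 − 3 = 3 new nodes.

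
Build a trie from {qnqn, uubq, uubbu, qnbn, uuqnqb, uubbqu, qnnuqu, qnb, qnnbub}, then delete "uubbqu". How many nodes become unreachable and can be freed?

2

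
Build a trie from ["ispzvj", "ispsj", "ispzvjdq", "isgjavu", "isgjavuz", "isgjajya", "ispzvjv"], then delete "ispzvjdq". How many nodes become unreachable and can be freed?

After clearing the end-marker at "ispzvjdq", prune upward until reaching a node still needed by another word.
The suffix "dq" (2 nodes) is used only by "ispzvjdq"; the node for "ispzvj" still has the child "v", so pruning stops there.
Nodes removed: 2

2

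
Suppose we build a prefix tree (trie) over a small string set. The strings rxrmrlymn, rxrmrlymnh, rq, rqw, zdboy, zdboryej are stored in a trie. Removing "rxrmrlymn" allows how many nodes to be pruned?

A node on "rxrmrlymn"'s path can go only if nothing else ends at it or branches off below it.
Every node on "rxrmrlymn" is still needed (e.g. by "rxrmrlymnh"), so nothing is freed.
Nodes removed: 0

0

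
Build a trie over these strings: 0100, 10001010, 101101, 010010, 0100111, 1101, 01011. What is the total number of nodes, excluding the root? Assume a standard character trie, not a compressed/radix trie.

Trie structure (* marks end of a word):
(root)
├─ 0
│  └─ 1
│     └─ 0
│        ├─ 0 *
│        │  └─ 1
│        │     ├─ 0 *
│        │     └─ 1
│        │        └─ 1 *
│        └─ 1
│           └─ 1 *
└─ 1
   ├─ 0
   │  ├─ 0
   │  │  └─ 0
   │  │     └─ 1
   │  │        └─ 0
   │  │           └─ 1
   │  │              └─ 0 *
   │  └─ 1
   │     └─ 1
   │        └─ 0
   │           └─ 1 *
   └─ 1
      └─ 0
         └─ 1 *
Counting every labelled node above: 25.

25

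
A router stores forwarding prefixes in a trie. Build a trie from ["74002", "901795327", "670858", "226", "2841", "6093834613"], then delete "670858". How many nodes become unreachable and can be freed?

Walk "670858" from the leaf back toward the root, removing each node that no remaining word uses.
The suffix "70858" (5 nodes) is used only by "670858"; the node for "6" still has the child "0", so pruning stops there.
Nodes removed: 5

5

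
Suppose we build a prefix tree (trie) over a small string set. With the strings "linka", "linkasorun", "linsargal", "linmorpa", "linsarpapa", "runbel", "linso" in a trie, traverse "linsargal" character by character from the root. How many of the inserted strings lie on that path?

Check each prefix of "linsargal" against the stored set — each match is an end-marker on the path.
Prefixes of the query that are stored words: "linsargal"
Count: 1

1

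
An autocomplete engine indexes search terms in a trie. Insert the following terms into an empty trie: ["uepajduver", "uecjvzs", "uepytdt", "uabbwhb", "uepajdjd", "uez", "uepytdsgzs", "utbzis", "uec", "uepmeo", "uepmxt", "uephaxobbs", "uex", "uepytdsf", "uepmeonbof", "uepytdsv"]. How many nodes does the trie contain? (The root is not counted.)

Trace insertions, counting only characters that open a new branch:
  "uepajduver" → 10 new (u, e, p, a, j, d, u, v, e, r)
  "uecjvzs" → prefix "ue" already present; 5 new (c, j, v, z, s)
  "uepytdt" → prefix "uep" already present; 4 new (y, t, d, t)
  "uabbwhb" → prefix "u" already present; 6 new (a, b, b, w, h, b)
  "uepajdjd" → prefix "uepajd" already present; 2 new (j, d)
  "uez" → prefix "ue" already present; 1 new (z)
  "uepytdsgzs" → prefix "uepytd" already present; 4 new (s, g, z, s)
  "utbzis" → prefix "u" already present; 5 new (t, b, z, i, s)
  "uec" → prefix "uec" already present; 0 new (none)
  "uepmeo" → prefix "uep" already present; 3 new (m, e, o)
  "uepmxt" → prefix "uepm" already present; 2 new (x, t)
  "uephaxobbs" → prefix "uep" already present; 7 new (h, a, x, o, b, b, s)
  "uex" → prefix "ue" already present; 1 new (x)
  "uepytdsf" → prefix "uepytds" already present; 1 new (f)
  "uepmeonbof" → prefix "uepmeo" already present; 4 new (n, b, o, f)
  "uepytdsv" → prefix "uepytds" already present; 1 new (v)
Total nodes = 10 + 5 + 4 + 6 + 2 + 1 + 4 + 5 + 0 + 3 + 2 + 7 + 1 + 1 + 4 + 1 = 56

56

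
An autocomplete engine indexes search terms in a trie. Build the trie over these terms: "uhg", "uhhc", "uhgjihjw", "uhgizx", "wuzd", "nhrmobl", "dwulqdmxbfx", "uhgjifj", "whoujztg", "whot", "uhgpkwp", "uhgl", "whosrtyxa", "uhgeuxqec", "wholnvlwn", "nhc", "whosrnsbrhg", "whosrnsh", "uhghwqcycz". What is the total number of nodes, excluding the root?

Insert word by word; a character creates a node only if that edge doesn't already exist:
  "uhg" → 3 new (u, h, g)
  "uhhc" → prefix "uh" already present; 2 new (h, c)
  "uhgjihjw" → prefix "uhg" already present; 5 new (j, i, h, j, w)
  "uhgizx" → prefix "uhg" already present; 3 new (i, z, x)
  "wuzd" → 4 new (w, u, z, d)
  "nhrmobl" → 7 new (n, h, r, m, o, b, l)
  "dwulqdmxbfx" → 11 new (d, w, u, l, q, d, m, x, b, f, x)
  "uhgjifj" → prefix "uhgji" already present; 2 new (f, j)
  "whoujztg" → prefix "w" already present; 7 new (h, o, u, j, z, t, g)
  "whot" → prefix "who" already present; 1 new (t)
  "uhgpkwp" → prefix "uhg" already present; 4 new (p, k, w, p)
  "uhgl" → prefix "uhg" already present; 1 new (l)
  "whosrtyxa" → prefix "who" already present; 6 new (s, r, t, y, x, a)
  "uhgeuxqec" → prefix "uhg" already present; 6 new (e, u, x, q, e, c)
  "wholnvlwn" → prefix "who" already present; 6 new (l, n, v, l, w, n)
  "nhc" → prefix "nh" already present; 1 new (c)
  "whosrnsbrhg" → prefix "whosr" already present; 6 new (n, s, b, r, h, g)
  "whosrnsh" → prefix "whosrns" already present; 1 new (h)
  "uhghwqcycz" → prefix "uhg" already present; 7 new (h, w, q, c, y, c, z)
Total nodes = 3 + 2 + 5 + 3 + 4 + 7 + 11 + 2 + 7 + 1 + 4 + 1 + 6 + 6 + 6 + 1 + 6 + 1 + 7 = 83

83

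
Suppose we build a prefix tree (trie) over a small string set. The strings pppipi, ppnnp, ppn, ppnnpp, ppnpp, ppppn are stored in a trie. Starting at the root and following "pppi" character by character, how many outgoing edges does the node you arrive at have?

1

Walk "pppi" from the root, arriving at one node.
Characters that immediately follow "pppi" among the stored strings: {p}.
That node has 1 child edge.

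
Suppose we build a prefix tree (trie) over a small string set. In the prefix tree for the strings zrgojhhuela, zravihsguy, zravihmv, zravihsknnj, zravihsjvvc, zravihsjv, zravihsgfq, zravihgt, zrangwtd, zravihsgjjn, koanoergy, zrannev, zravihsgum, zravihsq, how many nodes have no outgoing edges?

13

Leaves are exactly the stored words that no other stored word extends.
Those words: "koanoergy", "zrangwtd", "zrannev", "zravihgt", "zravihmv", "zravihsgfq", "zravihsgjjn", "zravihsgum", "zravihsguy", "zravihsjvvc", "zravihsknnj", "zravihsq", "zrgojhhuela"
Leaf count: 13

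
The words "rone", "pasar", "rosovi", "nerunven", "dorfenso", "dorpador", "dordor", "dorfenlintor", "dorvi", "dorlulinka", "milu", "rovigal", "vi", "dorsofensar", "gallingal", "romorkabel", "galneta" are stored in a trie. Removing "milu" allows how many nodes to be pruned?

4

Walk "milu" from the leaf back toward the root, removing each node that no remaining word uses.
No other word shares any prefix with "milu", so all 4 of its nodes go.
Nodes removed: 4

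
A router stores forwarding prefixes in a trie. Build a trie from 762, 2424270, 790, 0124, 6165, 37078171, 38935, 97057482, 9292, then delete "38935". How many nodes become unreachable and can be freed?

4

Walk "38935" from the leaf back toward the root, removing each node that no remaining word uses.
The suffix "8935" (4 nodes) is used only by "38935"; the node for "3" still has the child "7", so pruning stops there.
Nodes removed: 4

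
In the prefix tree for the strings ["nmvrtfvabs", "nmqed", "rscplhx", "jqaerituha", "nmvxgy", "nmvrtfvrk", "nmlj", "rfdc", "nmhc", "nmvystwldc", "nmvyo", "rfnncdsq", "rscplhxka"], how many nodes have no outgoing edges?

Leaves are exactly the stored words that no other stored word extends.
Those words: "jqaerituha", "nmhc", "nmlj", "nmqed", "nmvrtfvabs", "nmvrtfvrk", "nmvxgy", "nmvyo", "nmvystwldc", "rfdc", "rfnncdsq", "rscplhxka"
Leaf count: 12

12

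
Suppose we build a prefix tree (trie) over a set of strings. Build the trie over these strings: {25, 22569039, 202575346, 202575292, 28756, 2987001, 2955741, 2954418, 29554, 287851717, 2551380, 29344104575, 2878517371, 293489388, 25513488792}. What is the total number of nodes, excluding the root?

Insert word by word; a character creates a node only if that edge doesn't already exist:
  "25" → 2 new (2, 5)
  "22569039" → prefix "2" already present; 7 new (2, 5, 6, 9, 0, 3, 9)
  "202575346" → prefix "2" already present; 8 new (0, 2, 5, 7, 5, 3, 4, 6)
  "202575292" → prefix "202575" already present; 3 new (2, 9, 2)
  "28756" → prefix "2" already present; 4 new (8, 7, 5, 6)
  "2987001" → prefix "2" already present; 6 new (9, 8, 7, 0, 0, 1)
  "2955741" → prefix "29" already present; 5 new (5, 5, 7, 4, 1)
  "2954418" → prefix "295" already present; 4 new (4, 4, 1, 8)
  "29554" → prefix "2955" already present; 1 new (4)
  "287851717" → prefix "287" already present; 6 new (8, 5, 1, 7, 1, 7)
  "2551380" → prefix "25" already present; 5 new (5, 1, 3, 8, 0)
  "29344104575" → prefix "29" already present; 9 new (3, 4, 4, 1, 0, 4, 5, 7, 5)
  "2878517371" → prefix "2878517" already present; 3 new (3, 7, 1)
  "293489388" → prefix "2934" already present; 5 new (8, 9, 3, 8, 8)
  "25513488792" → prefix "25513" already present; 6 new (4, 8, 8, 7, 9, 2)
Total nodes = 2 + 7 + 8 + 3 + 4 + 6 + 5 + 4 + 1 + 6 + 5 + 9 + 3 + 5 + 6 = 74

74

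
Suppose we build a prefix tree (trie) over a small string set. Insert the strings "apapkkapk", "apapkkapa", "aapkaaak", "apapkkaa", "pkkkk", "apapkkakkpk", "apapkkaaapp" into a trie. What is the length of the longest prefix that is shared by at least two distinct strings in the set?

8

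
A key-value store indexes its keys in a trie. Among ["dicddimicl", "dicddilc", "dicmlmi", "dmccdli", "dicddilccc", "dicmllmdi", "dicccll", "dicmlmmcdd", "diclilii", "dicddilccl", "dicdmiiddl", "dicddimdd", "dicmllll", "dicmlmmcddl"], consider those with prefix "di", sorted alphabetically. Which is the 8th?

diclilii

Words with prefix "di", in lexicographic order: "dicccll", "dicddilc", "dicddilccc", "dicddilccl", "dicddimdd", "dicddimicl", "dicdmiiddl", "diclilii", "dicmllll", "dicmllmdi", "dicmlmi", "dicmlmmcdd", "dicmlmmcddl"
The 8th is diclilii.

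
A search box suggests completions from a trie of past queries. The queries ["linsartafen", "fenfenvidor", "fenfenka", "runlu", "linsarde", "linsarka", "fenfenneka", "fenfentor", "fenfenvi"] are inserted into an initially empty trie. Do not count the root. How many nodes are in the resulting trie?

40

Count nodes per top-level branch (shared prefixes stored once):
  'f'-branch (fenfenka, fenfenneka, fenfentor, fenfenvi, fenfenvidor): 20 nodes
  'l'-branch (linsarde, linsarka, linsartafen): 15 nodes
  'r'-branch (runlu): 5 nodes
Sum: 40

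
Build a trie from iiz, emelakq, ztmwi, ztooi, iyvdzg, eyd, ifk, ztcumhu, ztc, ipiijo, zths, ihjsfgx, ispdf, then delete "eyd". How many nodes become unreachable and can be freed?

2

After clearing the end-marker at "eyd", prune upward until reaching a node still needed by another word.
The suffix "yd" (2 nodes) is used only by "eyd"; the node for "e" still has the child "m", so pruning stops there.
Nodes removed: 2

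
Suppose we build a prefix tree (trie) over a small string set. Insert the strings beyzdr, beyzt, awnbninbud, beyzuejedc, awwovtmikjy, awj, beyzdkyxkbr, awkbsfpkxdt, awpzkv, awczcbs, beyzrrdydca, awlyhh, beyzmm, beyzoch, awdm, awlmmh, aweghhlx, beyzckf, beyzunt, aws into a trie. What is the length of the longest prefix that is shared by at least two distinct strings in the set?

5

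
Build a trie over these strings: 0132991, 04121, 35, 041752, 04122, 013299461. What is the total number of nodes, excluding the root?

20

Trie structure (* marks end of a word):
(root)
├─ 0
│  ├─ 1
│  │  └─ 3
│  │     └─ 2
│  │        └─ 9
│  │           └─ 9
│  │              ├─ 1 *
│  │              └─ 4
│  │                 └─ 6
│  │                    └─ 1 *
│  └─ 4
│     └─ 1
│        ├─ 2
│        │  ├─ 1 *
│        │  └─ 2 *
│        └─ 7
│           └─ 5
│              └─ 2 *
└─ 3
   └─ 5 *
Counting every labelled node above: 20.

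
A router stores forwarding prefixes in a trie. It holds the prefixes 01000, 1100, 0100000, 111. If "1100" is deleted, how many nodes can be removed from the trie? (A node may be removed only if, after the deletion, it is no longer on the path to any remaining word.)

A node on "1100"'s path can go only if nothing else ends at it or branches off below it.
The suffix "00" (2 nodes) is used only by "1100"; the node for "11" still has the child "1", so pruning stops there.
Nodes removed: 2

2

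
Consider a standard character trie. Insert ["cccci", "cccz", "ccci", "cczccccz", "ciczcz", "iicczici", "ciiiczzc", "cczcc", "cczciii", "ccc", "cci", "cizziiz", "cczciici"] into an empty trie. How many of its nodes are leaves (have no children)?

A leaf is a node with no children — equivalently, the end of a word that is not a proper prefix of any other stored word.
Those words: "cccci", "ccci", "cccz", "cci", "cczccccz", "cczciici", "cczciii", "ciczcz", "ciiiczzc", "cizziiz", "iicczici"
Leaf count: 11

11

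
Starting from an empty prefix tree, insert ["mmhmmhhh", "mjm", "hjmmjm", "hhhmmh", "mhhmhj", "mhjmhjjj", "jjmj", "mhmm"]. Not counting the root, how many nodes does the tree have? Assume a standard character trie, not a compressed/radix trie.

Trie structure (* marks end of a word):
(root)
├─ h
│  ├─ h
│  │  └─ h
│  │     └─ m
│  │        └─ m
│  │           └─ h *
│  └─ j
│     └─ m
│        └─ m
│           └─ j
│              └─ m *
├─ j
│  └─ j
│     └─ m
│        └─ j *
└─ m
   ├─ h
   │  ├─ h
   │  │  └─ m
   │  │     └─ h
   │  │        └─ j *
   │  ├─ j
   │  │  └─ m
   │  │     └─ h
   │  │        └─ j
   │  │           └─ j
   │  │              └─ j *
   │  └─ m
   │     └─ m *
   ├─ j
   │  └─ m *
   └─ m
      └─ h
         └─ m
            └─ m
               └─ h
                  └─ h
                     └─ h *
Counting every labelled node above: 38.

38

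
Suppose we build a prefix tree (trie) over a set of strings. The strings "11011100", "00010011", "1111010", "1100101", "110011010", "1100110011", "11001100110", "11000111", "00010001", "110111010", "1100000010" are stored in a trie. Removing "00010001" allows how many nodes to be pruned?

2

A node on "00010001"'s path can go only if nothing else ends at it or branches off below it.
The suffix "01" (2 nodes) is used only by "00010001"; the node for "000100" still has the child "1", so pruning stops there.
Nodes removed: 2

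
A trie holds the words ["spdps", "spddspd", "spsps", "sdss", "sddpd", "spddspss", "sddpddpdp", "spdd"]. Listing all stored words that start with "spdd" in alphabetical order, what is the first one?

spdd

Filter for "spdd…" and sort: "spdd", "spddspd", "spddspss"
Position 1: spdd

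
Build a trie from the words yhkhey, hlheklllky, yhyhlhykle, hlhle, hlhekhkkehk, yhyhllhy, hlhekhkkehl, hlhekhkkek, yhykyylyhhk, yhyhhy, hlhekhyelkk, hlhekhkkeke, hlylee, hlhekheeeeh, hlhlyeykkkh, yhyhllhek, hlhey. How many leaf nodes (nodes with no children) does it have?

A leaf is a node with no children — equivalently, the end of a word that is not a proper prefix of any other stored word.
Those words: "hlhekheeeeh", "hlhekhkkehk", "hlhekhkkehl", "hlhekhkkeke", "hlhekhyelkk", "hlheklllky", "hlhey", "hlhle", "hlhlyeykkkh", "hlylee", "yhkhey", "yhyhhy", "yhyhlhykle", "yhyhllhek", "yhyhllhy", "yhykyylyhhk"
Leaf count: 16

16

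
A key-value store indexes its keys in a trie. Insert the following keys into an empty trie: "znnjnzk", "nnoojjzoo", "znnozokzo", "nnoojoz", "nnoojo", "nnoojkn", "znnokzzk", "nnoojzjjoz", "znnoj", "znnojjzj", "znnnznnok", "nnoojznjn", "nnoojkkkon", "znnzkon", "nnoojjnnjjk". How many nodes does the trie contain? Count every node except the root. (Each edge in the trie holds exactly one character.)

61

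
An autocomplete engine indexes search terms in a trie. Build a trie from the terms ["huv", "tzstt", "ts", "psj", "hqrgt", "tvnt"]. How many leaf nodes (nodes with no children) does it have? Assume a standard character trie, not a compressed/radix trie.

6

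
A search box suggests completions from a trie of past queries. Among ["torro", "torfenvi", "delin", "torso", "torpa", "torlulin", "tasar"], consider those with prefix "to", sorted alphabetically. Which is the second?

DFS of the "to" subtree visits, in order: "torfenvi", "torlulin", "torpa", "torro", "torso"
Position 2: torlulin

torlulin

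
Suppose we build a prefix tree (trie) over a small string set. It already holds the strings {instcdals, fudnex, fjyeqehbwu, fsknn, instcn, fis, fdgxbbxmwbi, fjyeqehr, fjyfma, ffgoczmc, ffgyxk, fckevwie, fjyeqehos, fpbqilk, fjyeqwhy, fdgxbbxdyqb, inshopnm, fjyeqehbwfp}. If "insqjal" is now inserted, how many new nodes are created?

Walking "insqjal" from the root, the first 3 characters ("ins") follow existing edges; "q" is the first miss.
So 7 − 3 = 4 new nodes.

4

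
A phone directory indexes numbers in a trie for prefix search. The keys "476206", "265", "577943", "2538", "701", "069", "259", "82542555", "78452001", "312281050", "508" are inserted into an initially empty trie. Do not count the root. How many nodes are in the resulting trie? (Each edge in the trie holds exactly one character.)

Insert word by word; a character creates a node only if that edge doesn't already exist:
  "476206" → 6 new (4, 7, 6, 2, 0, 6)
  "265" → 3 new (2, 6, 5)
  "577943" → 6 new (5, 7, 7, 9, 4, 3)
  "2538" → prefix "2" already present; 3 new (5, 3, 8)
  "701" → 3 new (7, 0, 1)
  "069" → 3 new (0, 6, 9)
  "259" → prefix "25" already present; 1 new (9)
  "82542555" → 8 new (8, 2, 5, 4, 2, 5, 5, 5)
  "78452001" → prefix "7" already present; 7 new (8, 4, 5, 2, 0, 0, 1)
  "312281050" → 9 new (3, 1, 2, 2, 8, 1, 0, 5, 0)
  "508" → prefix "5" already present; 2 new (0, 8)
Total nodes = 6 + 3 + 6 + 3 + 3 + 3 + 1 + 8 + 7 + 9 + 2 = 51

51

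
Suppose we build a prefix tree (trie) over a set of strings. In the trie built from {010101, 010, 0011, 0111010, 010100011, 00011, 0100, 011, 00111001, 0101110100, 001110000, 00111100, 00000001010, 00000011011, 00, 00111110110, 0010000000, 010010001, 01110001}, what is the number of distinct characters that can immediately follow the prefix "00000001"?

1

Follow the path "00000001" to its node, then look at its outgoing edges.
Distinct next characters after "00000001": 0.
That node has 1 child edge.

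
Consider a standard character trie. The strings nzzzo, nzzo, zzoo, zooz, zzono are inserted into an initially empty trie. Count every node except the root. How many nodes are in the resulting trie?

15

Insert word by word; a character creates a node only if that edge doesn't already exist:
  "nzzzo" → 5 new (n, z, z, z, o)
  "nzzo" → prefix "nzz" already present; 1 new (o)
  "zzoo" → 4 new (z, z, o, o)
  "zooz" → prefix "z" already present; 3 new (o, o, z)
  "zzono" → prefix "zzo" already present; 2 new (n, o)
Total nodes = 5 + 1 + 4 + 3 + 2 = 15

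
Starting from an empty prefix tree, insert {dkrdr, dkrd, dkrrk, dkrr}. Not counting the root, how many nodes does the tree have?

Count nodes per top-level branch (shared prefixes stored once):
  'd'-branch (dkrd, dkrdr, dkrr, dkrrk): 7 nodes
Sum: 7

7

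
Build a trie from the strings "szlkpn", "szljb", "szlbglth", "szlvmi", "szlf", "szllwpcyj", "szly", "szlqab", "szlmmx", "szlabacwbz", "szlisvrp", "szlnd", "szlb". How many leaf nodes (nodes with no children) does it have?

A leaf is a node with no children — equivalently, the end of a word that is not a proper prefix of any other stored word.
Those words: "szlabacwbz", "szlbglth", "szlf", "szlisvrp", "szljb", "szlkpn", "szllwpcyj", "szlmmx", "szlnd", "szlqab", "szlvmi", "szly"
Leaf count: 12

12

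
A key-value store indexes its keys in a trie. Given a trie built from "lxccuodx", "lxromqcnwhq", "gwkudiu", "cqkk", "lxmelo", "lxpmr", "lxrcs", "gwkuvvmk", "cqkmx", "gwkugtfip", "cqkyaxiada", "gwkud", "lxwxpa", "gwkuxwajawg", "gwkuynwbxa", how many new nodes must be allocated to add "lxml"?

1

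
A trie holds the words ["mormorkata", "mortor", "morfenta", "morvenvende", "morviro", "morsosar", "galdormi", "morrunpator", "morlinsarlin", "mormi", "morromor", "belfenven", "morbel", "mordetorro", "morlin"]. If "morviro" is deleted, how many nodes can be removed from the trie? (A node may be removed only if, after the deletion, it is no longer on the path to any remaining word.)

3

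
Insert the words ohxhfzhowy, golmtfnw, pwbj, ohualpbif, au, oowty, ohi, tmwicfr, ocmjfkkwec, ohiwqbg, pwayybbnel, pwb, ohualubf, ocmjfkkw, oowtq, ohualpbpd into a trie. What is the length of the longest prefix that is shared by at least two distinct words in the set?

8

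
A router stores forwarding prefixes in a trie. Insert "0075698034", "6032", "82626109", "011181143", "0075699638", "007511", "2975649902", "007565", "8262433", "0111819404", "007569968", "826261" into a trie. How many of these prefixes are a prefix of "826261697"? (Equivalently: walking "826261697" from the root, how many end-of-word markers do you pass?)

1

Check each prefix of "826261697" against the stored set — each match is an end-marker on the path.
Prefixes of the query that are stored words: "826261"
Count: 1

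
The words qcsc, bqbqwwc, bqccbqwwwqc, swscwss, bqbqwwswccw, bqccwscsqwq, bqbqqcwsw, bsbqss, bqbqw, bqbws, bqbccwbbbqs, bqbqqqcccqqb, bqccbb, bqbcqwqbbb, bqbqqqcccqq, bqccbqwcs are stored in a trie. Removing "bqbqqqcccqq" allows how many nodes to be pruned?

Walk "bqbqqqcccqq" from the leaf back toward the root, removing each node that no remaining word uses.
Every node on "bqbqqqcccqq" is still needed (e.g. by "bqbqqqcccqqb"), so nothing is freed.
Nodes removed: 0

0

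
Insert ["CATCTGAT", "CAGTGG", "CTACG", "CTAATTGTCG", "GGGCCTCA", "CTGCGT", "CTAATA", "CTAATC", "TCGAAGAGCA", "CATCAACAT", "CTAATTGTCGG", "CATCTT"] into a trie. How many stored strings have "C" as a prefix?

10

Walk to "C"; the words in its subtree are exactly those with that prefix.
Words under "C": CAGTGG, CATCAACAT, CATCTGAT, CATCTT, CTAATA, CTAATC, CTAATTGTCG, CTAATTGTCGG, CTACG, CTGCGT
Count: 10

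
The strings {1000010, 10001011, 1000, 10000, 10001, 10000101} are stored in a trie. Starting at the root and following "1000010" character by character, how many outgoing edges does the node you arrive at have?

Follow the path "1000010" to its node, then look at its outgoing edges.
Distinct next characters after "1000010": 1.
That node has 1 child edge.

1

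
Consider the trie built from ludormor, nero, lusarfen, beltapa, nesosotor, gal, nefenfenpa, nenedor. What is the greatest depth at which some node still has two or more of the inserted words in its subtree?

Look for the deepest trie node that still has at least two words in its subtree.
"ludormor" and "lusarfen" agree on "lu" (2 characters) before diverging; nothing deeper is shared.
Longest shared-prefix length: 2

2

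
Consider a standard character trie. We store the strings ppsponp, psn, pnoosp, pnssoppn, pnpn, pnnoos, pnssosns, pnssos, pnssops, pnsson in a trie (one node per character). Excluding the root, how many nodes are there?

Trace insertions, counting only characters that open a new branch:
  "ppsponp" → 7 new (p, p, s, p, o, n, p)
  "psn" → prefix "p" already present; 2 new (s, n)
  "pnoosp" → prefix "p" already present; 5 new (n, o, o, s, p)
  "pnssoppn" → prefix "pn" already present; 6 new (s, s, o, p, p, n)
  "pnpn" → prefix "pn" already present; 2 new (p, n)
  "pnnoos" → prefix "pn" already present; 4 new (n, o, o, s)
  "pnssosns" → prefix "pnsso" already present; 3 new (s, n, s)
  "pnssos" → prefix "pnssos" already present; 0 new (none)
  "pnssops" → prefix "pnssop" already present; 1 new (s)
  "pnsson" → prefix "pnsso" already present; 1 new (n)
Total nodes = 7 + 2 + 5 + 6 + 2 + 4 + 3 + 0 + 1 + 1 = 31

31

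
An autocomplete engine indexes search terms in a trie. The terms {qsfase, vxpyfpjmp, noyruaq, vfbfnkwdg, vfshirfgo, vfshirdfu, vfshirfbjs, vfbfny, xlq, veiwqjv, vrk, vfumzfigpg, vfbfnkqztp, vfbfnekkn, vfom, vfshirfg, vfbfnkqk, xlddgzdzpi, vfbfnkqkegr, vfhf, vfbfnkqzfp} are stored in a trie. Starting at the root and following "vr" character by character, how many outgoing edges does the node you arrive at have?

Follow the path "vr" to its node, then look at its outgoing edges.
Characters that immediately follow "vr" among the stored strings: {k}.
That node has 1 child edge.

1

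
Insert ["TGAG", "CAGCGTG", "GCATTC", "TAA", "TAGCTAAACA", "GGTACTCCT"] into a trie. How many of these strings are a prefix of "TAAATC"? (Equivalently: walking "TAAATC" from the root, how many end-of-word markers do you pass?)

1

Walk "TAAATC" from the root; an end-of-word marker is hit whenever a stored word is a prefix of "TAAATC".
Prefixes of the query that are stored words: "TAA"
Count: 1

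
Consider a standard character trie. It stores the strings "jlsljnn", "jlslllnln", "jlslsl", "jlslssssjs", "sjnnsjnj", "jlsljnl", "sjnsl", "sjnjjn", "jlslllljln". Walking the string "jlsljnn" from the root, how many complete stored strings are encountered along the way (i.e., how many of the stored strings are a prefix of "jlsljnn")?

Walk "jlsljnn" from the root; an end-of-word marker is hit whenever a stored word is a prefix of "jlsljnn".
Prefixes of the query that are stored words: "jlsljnn"
Count: 1

1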